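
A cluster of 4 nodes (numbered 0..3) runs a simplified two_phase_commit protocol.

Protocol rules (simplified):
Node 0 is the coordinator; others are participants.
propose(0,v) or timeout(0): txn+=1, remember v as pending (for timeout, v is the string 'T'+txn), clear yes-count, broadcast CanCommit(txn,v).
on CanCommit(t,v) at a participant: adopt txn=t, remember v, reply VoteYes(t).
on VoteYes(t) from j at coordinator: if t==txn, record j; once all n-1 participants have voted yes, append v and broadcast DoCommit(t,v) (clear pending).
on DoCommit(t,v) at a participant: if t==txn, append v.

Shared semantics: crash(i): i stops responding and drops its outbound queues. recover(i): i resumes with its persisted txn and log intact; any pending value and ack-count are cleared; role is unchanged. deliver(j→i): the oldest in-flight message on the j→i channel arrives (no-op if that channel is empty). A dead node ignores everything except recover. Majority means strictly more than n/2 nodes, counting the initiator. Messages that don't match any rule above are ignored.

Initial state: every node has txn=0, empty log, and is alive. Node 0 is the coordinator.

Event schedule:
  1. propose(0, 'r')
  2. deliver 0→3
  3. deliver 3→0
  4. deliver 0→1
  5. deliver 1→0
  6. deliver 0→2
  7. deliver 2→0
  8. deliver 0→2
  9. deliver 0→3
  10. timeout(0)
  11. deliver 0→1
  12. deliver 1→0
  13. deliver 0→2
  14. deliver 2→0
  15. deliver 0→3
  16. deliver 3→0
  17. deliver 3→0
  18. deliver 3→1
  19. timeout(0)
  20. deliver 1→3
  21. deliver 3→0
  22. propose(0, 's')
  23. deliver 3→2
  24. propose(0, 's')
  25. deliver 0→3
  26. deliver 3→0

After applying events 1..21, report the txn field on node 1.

1

1. propose(0,'r'):  <0:coor t1 ->
2. deliver 0→3:  <3:part t1 ->
3. deliver 3→0:  nop
4. deliver 0→1:  <1:part t1 ->
5. deliver 1→0:  nop
6. deliver 0→2:  <2:part t1 ->
7. deliver 2→0:  <0:coor t1 r>
8. deliver 0→2:  <2:part t1 r>
9. deliver 0→3:  <3:part t1 r>
10. timeout(0):  <0:coor t2 r>
11. deliver 0→1:  <1:part t1 r>
12. deliver 1→0:  nop
13. deliver 0→2:  <2:part t2 r>
14. deliver 2→0:  nop
15. deliver 0→3:  <3:part t2 r>
16. deliver 3→0:  nop
17. deliver 3→0:  nop
18. deliver 3→1:  nop
19. timeout(0):  <0:coor t3 r>
20. deliver 1→3:  nop
21. deliver 3→0:  nop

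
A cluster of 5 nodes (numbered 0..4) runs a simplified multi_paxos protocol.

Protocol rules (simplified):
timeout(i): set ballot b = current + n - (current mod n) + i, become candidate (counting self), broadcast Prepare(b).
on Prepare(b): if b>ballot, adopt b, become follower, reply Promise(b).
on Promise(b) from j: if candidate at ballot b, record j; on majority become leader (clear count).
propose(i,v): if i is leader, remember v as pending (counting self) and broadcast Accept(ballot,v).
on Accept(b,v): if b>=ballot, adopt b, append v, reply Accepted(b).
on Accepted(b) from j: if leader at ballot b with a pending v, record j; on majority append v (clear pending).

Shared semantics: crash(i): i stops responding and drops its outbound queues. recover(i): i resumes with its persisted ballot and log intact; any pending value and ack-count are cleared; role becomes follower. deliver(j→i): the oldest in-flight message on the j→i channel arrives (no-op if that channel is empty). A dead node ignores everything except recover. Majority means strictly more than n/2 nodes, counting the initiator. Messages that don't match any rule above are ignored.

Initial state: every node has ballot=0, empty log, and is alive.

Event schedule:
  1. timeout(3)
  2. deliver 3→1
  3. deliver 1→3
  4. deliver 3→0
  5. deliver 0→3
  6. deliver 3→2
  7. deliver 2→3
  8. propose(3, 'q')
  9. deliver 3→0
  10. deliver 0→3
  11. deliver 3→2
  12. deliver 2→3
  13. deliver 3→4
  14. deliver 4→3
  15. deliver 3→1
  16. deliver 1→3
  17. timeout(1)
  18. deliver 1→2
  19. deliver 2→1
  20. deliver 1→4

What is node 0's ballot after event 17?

8

after 1 — timeout(3): n3:cand/b8/[-]
after 2 — deliver 3→1: n1:foll/b8/[-]
after 3 — deliver 1→3: ·
after 4 — deliver 3→0: n0:foll/b8/[-]
after 5 — deliver 0→3: n3:lead/b8/[-]
after 6 — deliver 3→2: n2:foll/b8/[-]
after 7 — deliver 2→3: ·
after 8 — propose(3,'q'): ·
after 9 — deliver 3→0: n0:foll/b8/[q]
after 10 — deliver 0→3: ·
after 11 — deliver 3→2: n2:foll/b8/[q]
after 12 — deliver 2→3: n3:lead/b8/[q]
after 13 — deliver 3→4: n4:foll/b8/[-]
after 14 — deliver 4→3: ·
after 15 — deliver 3→1: n1:foll/b8/[q]
after 16 — deliver 1→3: ·
after 17 — timeout(1): n1:cand/b11/[q]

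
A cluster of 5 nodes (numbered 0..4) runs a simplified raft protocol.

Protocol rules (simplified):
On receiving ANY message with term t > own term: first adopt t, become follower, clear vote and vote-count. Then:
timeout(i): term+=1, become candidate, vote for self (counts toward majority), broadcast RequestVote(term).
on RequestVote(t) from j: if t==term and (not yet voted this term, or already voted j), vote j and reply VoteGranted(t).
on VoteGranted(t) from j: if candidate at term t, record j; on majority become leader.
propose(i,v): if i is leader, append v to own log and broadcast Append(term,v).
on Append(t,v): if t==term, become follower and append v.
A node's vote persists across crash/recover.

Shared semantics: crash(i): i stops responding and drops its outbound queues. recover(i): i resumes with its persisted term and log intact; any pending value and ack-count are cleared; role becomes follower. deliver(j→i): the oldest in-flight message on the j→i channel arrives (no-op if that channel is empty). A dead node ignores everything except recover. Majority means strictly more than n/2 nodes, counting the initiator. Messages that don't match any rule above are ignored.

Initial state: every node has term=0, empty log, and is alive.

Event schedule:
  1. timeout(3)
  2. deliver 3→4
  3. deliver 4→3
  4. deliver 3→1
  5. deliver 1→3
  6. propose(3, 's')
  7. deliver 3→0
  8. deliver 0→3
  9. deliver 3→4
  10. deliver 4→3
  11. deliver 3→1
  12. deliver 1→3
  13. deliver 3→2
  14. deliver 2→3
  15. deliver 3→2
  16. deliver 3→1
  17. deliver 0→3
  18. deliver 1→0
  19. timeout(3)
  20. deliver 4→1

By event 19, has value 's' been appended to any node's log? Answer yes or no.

yes

1. timeout(3):  <3:cand t1 ->
2. deliver 3→4:  <4:foll t1 ->
3. deliver 4→3:  nop
4. deliver 3→1:  <1:foll t1 ->
5. deliver 1→3:  <3:lead t1 ->
6. propose(3,'s'):  <3:lead t1 s>
7. deliver 3→0:  <0:foll t1 ->
8. deliver 0→3:  nop
9. deliver 3→4:  <4:foll t1 s>
10. deliver 4→3:  nop
11. deliver 3→1:  <1:foll t1 s>
12. deliver 1→3:  nop
13. deliver 3→2:  <2:foll t1 ->
14. deliver 2→3:  nop
15. deliver 3→2:  <2:foll t1 s>
16. deliver 3→1:  nop
17. deliver 0→3:  nop
18. deliver 1→0:  nop
19. timeout(3):  <3:cand t2 s>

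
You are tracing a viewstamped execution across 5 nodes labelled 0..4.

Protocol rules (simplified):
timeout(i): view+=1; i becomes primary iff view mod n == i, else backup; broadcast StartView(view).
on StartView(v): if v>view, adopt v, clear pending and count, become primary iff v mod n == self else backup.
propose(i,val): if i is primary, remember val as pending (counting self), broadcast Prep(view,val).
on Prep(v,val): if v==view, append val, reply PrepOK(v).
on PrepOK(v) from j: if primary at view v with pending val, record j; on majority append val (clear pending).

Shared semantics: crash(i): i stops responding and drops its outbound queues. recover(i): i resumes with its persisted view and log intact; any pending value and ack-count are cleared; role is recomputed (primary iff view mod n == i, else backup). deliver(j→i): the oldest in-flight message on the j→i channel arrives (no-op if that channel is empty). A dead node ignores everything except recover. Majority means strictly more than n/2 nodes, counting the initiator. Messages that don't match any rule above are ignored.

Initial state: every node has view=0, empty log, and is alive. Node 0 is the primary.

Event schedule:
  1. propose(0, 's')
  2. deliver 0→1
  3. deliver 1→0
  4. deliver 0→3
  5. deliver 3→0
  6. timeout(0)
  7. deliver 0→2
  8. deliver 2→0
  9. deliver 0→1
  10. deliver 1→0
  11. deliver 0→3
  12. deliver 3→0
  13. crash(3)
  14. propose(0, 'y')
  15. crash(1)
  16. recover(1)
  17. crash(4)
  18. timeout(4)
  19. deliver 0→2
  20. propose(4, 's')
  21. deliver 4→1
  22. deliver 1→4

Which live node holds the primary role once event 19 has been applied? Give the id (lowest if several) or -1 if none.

1

1. propose(0,'s'):  nop
2. deliver 0→1:  <1:back v0 s>
3. deliver 1→0:  nop
4. deliver 0→3:  <3:back v0 s>
5. deliver 3→0:  <0:prim v0 s>
6. timeout(0):  <0:back v1 s>
7. deliver 0→2:  <2:back v0 s>
8. deliver 2→0:  nop
9. deliver 0→1:  <1:prim v1 s>
10. deliver 1→0:  nop
11. deliver 0→3:  <3:back v1 s>
12. deliver 3→0:  nop
13. crash(3):  <3:✗back v1 s>
14. propose(0,'y'):  nop
15. crash(1):  <1:✗prim v1 s>
16. recover(1):  <1:prim v1 s>
17. crash(4):  <4:✗back v0 ->
18. timeout(4):  nop
19. deliver 0→2:  <2:back v1 s>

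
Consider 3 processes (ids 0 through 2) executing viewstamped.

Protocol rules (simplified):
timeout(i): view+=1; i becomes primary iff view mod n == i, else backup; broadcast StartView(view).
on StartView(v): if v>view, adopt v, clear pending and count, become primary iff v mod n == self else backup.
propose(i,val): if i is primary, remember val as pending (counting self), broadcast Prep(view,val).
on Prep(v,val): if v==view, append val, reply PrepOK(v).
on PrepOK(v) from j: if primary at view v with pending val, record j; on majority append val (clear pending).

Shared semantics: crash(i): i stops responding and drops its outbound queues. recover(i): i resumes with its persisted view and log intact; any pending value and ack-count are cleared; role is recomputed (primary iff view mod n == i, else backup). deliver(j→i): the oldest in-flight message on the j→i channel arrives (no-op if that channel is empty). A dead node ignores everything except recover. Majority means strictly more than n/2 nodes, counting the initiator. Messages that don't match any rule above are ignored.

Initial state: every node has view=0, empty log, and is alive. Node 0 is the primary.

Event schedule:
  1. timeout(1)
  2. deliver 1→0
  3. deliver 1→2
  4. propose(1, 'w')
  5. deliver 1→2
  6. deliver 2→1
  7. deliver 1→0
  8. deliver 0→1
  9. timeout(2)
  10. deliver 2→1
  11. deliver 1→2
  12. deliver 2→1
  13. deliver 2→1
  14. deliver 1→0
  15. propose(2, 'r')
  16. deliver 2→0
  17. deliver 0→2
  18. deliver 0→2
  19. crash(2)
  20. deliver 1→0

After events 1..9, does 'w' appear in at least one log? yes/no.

yes

[1] timeout(1) → N1(prim v1 [-])
[2] deliver 1→0 → N0(back v1 [-])
[3] deliver 1→2 → N2(back v1 [-])
[4] propose(1,'w') → ∅
[5] deliver 1→2 → N2(back v1 [w])
[6] deliver 2→1 → N1(prim v1 [w])
[7] deliver 1→0 → N0(back v1 [w])
[8] deliver 0→1 → ∅
[9] timeout(2) → N2(prim v2 [w])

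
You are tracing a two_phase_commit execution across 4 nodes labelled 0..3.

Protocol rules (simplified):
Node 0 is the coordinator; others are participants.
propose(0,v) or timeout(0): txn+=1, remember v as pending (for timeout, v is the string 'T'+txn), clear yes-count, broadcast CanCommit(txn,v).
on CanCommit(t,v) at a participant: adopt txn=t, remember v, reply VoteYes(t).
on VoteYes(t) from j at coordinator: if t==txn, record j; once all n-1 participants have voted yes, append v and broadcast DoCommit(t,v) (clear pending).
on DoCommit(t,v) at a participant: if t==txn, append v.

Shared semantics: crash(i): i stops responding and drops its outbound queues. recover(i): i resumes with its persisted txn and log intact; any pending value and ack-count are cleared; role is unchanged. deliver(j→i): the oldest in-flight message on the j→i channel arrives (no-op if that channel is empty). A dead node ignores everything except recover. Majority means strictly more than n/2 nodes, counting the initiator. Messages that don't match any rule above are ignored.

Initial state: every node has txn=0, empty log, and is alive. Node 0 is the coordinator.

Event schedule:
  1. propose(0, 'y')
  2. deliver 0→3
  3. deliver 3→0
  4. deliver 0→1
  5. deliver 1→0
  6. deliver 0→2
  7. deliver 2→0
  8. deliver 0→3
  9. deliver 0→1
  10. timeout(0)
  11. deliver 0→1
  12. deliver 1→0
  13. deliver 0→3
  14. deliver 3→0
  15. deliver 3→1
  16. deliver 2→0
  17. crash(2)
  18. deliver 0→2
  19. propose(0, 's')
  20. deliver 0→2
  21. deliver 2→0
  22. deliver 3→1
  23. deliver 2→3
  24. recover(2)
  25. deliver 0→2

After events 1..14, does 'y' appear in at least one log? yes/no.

yes

e1 propose(0,'y'): 0[coor,t=1,-]
e2 deliver 0→3: 3[part,t=1,-]
e3 deliver 3→0: ·
e4 deliver 0→1: 1[part,t=1,-]
e5 deliver 1→0: ·
e6 deliver 0→2: 2[part,t=1,-]
e7 deliver 2→0: 0[coor,t=1,y]
e8 deliver 0→3: 3[part,t=1,y]
e9 deliver 0→1: 1[part,t=1,y]
e10 timeout(0): 0[coor,t=2,y]
e11 deliver 0→1: 1[part,t=2,y]
e12 deliver 1→0: ·
e13 deliver 0→3: 3[part,t=2,y]
e14 deliver 3→0: ·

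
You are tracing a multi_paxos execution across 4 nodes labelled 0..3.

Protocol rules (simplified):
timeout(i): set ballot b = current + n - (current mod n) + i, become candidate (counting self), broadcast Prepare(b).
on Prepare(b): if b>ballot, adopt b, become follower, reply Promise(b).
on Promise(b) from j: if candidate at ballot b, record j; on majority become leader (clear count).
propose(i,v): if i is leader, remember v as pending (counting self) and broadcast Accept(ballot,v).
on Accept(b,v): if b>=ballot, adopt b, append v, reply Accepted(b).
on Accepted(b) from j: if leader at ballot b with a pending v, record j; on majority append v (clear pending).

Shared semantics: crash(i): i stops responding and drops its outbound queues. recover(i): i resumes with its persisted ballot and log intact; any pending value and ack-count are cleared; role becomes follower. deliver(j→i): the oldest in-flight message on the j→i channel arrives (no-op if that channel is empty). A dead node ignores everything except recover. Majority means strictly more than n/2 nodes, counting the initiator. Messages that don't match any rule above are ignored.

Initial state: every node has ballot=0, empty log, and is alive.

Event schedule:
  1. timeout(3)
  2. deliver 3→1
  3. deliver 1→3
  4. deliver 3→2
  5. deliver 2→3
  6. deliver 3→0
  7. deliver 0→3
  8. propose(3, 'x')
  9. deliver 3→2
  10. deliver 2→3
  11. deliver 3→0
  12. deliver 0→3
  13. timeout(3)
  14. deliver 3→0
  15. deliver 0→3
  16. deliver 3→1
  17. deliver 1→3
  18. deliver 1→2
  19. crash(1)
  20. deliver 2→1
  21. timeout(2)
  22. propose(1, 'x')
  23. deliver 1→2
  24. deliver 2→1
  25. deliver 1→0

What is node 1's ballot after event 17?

7

step 1 timeout(3): 3={cand,b=7,log=-}
step 2 deliver 3→1: 1={foll,b=7,log=-}
step 3 deliver 1→3: —
step 4 deliver 3→2: 2={foll,b=7,log=-}
step 5 deliver 2→3: 3={lead,b=7,log=-}
step 6 deliver 3→0: 0={foll,b=7,log=-}
step 7 deliver 0→3: —
step 8 propose(3,'x'): —
step 9 deliver 3→2: 2={foll,b=7,log=x}
step 10 deliver 2→3: —
step 11 deliver 3→0: 0={foll,b=7,log=x}
step 12 deliver 0→3: 3={lead,b=7,log=x}
step 13 timeout(3): 3={cand,b=11,log=x}
step 14 deliver 3→0: 0={foll,b=11,log=x}
step 15 deliver 0→3: —
step 16 deliver 3→1: 1={foll,b=7,log=x}
step 17 deliver 1→3: —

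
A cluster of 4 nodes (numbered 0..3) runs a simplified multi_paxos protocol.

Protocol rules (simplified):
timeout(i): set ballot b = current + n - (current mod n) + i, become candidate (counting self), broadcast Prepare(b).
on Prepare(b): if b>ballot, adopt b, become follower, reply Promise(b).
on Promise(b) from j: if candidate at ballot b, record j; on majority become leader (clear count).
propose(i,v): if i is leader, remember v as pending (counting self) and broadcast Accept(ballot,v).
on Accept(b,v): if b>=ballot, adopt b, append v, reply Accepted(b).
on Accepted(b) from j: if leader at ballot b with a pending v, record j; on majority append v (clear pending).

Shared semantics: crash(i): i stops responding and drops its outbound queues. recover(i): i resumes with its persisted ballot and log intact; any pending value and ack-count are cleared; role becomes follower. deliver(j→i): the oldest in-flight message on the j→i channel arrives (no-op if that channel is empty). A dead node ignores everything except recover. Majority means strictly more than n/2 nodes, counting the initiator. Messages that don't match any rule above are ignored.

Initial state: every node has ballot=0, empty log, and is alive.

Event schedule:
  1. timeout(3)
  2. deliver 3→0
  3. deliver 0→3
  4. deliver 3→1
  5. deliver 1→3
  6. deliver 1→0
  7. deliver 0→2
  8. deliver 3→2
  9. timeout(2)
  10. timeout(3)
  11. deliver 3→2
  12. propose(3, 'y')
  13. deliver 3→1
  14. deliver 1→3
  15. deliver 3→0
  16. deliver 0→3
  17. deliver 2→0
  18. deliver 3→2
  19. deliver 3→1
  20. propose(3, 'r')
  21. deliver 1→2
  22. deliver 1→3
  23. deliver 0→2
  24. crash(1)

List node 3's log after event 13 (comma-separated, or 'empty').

empty

after 1 — timeout(3): n3:cand/b7/[-]
after 2 — deliver 3→0: n0:foll/b7/[-]
after 3 — deliver 0→3: ·
after 4 — deliver 3→1: n1:foll/b7/[-]
after 5 — deliver 1→3: n3:lead/b7/[-]
after 6 — deliver 1→0: ·
after 7 — deliver 0→2: ·
after 8 — deliver 3→2: n2:foll/b7/[-]
after 9 — timeout(2): n2:cand/b10/[-]
after 10 — timeout(3): n3:cand/b11/[-]
after 11 — deliver 3→2: n2:foll/b11/[-]
after 12 — propose(3,'y'): ·
after 13 — deliver 3→1: n1:foll/b11/[-]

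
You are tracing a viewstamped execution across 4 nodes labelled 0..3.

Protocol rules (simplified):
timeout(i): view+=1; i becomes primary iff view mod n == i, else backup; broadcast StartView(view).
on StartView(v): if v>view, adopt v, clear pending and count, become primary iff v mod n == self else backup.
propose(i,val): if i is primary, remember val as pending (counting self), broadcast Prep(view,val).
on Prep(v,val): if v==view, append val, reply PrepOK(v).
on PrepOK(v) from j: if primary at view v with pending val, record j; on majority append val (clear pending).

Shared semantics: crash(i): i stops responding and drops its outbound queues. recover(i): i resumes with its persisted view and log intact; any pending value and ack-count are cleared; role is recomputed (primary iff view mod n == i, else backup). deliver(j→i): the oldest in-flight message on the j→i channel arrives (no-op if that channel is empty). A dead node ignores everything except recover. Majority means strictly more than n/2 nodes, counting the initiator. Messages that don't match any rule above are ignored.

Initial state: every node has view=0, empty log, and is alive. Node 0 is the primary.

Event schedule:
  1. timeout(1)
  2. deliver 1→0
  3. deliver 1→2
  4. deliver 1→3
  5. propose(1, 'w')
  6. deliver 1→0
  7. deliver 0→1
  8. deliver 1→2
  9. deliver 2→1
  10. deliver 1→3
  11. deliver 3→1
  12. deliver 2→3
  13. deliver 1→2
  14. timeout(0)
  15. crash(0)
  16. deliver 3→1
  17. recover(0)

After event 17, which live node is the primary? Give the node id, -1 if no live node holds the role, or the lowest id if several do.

step 1 timeout(1): 1={prim,v=1,log=-}
step 2 deliver 1→0: 0={back,v=1,log=-}
step 3 deliver 1→2: 2={back,v=1,log=-}
step 4 deliver 1→3: 3={back,v=1,log=-}
step 5 propose(1,'w'): —
step 6 deliver 1→0: 0={back,v=1,log=w}
step 7 deliver 0→1: —
step 8 deliver 1→2: 2={back,v=1,log=w}
step 9 deliver 2→1: 1={prim,v=1,log=w}
step 10 deliver 1→3: 3={back,v=1,log=w}
step 11 deliver 3→1: —
step 12 deliver 2→3: —
step 13 deliver 1→2: —
step 14 timeout(0): 0={back,v=2,log=w}
step 15 crash(0): 0={✗back,v=2,log=w}
step 16 deliver 3→1: —
step 17 recover(0): 0={back,v=2,log=w}

1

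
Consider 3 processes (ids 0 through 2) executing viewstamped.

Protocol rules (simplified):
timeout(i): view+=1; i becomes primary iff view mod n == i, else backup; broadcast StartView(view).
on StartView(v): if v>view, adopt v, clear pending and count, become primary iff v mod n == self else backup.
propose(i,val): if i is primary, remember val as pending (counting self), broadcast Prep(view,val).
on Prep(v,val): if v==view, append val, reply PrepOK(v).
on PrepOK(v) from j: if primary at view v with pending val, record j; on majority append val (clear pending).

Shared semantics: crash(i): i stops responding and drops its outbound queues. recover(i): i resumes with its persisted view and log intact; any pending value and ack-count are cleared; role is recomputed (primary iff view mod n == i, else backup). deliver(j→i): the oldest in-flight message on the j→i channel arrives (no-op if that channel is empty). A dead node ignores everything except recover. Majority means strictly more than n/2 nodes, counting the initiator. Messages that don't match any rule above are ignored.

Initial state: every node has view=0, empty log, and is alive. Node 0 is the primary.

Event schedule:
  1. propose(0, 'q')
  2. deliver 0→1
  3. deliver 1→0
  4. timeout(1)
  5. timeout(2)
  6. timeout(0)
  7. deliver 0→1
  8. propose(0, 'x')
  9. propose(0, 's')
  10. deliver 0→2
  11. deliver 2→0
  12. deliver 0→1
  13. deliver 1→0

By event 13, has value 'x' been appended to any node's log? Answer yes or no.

no

[1] propose(0,'q') → ∅
[2] deliver 0→1 → N1(back v0 [q])
[3] deliver 1→0 → N0(prim v0 [q])
[4] timeout(1) → N1(prim v1 [q])
[5] timeout(2) → N2(back v1 [-])
[6] timeout(0) → N0(back v1 [q])
[7] deliver 0→1 → ∅
[8] propose(0,'x') → ∅
[9] propose(0,'s') → ∅
[10] deliver 0→2 → ∅
[11] deliver 2→0 → ∅
[12] deliver 0→1 → ∅
[13] deliver 1→0 → ∅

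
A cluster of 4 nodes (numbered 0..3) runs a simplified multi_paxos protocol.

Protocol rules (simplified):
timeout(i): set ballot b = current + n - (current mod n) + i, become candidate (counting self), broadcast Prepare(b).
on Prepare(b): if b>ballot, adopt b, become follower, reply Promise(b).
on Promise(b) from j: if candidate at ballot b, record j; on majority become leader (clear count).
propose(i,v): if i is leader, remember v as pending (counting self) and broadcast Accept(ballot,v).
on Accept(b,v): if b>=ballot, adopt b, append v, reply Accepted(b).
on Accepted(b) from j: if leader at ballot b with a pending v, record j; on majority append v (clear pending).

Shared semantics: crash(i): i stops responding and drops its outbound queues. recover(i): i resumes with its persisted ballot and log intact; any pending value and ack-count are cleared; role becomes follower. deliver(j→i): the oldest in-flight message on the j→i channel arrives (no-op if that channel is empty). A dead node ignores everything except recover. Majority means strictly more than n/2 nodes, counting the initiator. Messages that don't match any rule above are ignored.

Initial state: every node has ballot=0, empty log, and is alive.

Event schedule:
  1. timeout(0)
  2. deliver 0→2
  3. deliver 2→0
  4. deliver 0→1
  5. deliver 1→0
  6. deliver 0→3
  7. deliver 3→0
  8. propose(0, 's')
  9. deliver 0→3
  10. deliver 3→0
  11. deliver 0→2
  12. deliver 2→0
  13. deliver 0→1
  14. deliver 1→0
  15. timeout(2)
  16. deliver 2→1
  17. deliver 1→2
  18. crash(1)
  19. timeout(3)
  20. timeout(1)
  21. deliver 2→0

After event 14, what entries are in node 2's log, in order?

s

1. timeout(0):  <0:cand b4 ->
2. deliver 0→2:  <2:foll b4 ->
3. deliver 2→0:  nop
4. deliver 0→1:  <1:foll b4 ->
5. deliver 1→0:  <0:lead b4 ->
6. deliver 0→3:  <3:foll b4 ->
7. deliver 3→0:  nop
8. propose(0,'s'):  nop
9. deliver 0→3:  <3:foll b4 s>
10. deliver 3→0:  nop
11. deliver 0→2:  <2:foll b4 s>
12. deliver 2→0:  <0:lead b4 s>
13. deliver 0→1:  <1:foll b4 s>
14. deliver 1→0:  nop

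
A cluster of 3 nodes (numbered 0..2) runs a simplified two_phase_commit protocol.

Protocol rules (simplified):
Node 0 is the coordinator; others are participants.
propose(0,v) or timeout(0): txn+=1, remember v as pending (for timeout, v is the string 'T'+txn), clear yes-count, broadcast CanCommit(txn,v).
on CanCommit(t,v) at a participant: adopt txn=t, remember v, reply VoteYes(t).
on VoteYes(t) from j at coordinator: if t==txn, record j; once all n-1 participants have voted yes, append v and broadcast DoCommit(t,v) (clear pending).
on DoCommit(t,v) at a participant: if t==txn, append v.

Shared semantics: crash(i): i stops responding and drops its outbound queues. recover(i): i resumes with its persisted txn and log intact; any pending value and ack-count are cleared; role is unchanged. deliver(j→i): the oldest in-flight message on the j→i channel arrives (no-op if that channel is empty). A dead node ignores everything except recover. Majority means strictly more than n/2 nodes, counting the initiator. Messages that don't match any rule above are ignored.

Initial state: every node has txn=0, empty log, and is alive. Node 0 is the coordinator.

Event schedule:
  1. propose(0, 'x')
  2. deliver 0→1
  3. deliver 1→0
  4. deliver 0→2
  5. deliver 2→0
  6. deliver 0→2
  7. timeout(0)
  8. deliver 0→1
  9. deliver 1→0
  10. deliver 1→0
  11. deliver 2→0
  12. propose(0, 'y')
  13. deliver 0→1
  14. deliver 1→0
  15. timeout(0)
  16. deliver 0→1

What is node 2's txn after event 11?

e1 propose(0,'x'): 0[coor,t=1,-]
e2 deliver 0→1: 1[part,t=1,-]
e3 deliver 1→0: ·
e4 deliver 0→2: 2[part,t=1,-]
e5 deliver 2→0: 0[coor,t=1,x]
e6 deliver 0→2: 2[part,t=1,x]
e7 timeout(0): 0[coor,t=2,x]
e8 deliver 0→1: 1[part,t=1,x]
e9 deliver 1→0: ·
e10 deliver 1→0: ·
e11 deliver 2→0: ·

1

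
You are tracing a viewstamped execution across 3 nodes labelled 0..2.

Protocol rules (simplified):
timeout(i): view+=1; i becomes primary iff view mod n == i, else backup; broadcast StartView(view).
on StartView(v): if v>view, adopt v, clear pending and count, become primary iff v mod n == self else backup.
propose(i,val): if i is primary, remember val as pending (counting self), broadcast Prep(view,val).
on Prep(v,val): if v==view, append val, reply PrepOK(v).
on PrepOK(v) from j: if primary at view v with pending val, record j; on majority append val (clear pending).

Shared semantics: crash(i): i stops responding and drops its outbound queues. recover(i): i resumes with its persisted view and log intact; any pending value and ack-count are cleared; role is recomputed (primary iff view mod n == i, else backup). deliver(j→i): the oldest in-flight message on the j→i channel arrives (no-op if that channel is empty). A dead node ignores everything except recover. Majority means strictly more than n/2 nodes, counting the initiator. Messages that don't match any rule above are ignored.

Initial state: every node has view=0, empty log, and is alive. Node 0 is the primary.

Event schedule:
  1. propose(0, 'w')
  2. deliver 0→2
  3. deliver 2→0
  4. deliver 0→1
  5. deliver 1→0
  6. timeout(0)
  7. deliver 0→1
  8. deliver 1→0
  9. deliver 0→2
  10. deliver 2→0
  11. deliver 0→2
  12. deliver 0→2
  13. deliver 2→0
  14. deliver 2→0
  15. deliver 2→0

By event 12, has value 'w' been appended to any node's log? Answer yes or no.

1. propose(0,'w'):  nop
2. deliver 0→2:  <2:back v0 w>
3. deliver 2→0:  <0:prim v0 w>
4. deliver 0→1:  <1:back v0 w>
5. deliver 1→0:  nop
6. timeout(0):  <0:back v1 w>
7. deliver 0→1:  <1:prim v1 w>
8. deliver 1→0:  nop
9. deliver 0→2:  <2:back v1 w>
10. deliver 2→0:  nop
11. deliver 0→2:  nop
12. deliver 0→2:  nop

yes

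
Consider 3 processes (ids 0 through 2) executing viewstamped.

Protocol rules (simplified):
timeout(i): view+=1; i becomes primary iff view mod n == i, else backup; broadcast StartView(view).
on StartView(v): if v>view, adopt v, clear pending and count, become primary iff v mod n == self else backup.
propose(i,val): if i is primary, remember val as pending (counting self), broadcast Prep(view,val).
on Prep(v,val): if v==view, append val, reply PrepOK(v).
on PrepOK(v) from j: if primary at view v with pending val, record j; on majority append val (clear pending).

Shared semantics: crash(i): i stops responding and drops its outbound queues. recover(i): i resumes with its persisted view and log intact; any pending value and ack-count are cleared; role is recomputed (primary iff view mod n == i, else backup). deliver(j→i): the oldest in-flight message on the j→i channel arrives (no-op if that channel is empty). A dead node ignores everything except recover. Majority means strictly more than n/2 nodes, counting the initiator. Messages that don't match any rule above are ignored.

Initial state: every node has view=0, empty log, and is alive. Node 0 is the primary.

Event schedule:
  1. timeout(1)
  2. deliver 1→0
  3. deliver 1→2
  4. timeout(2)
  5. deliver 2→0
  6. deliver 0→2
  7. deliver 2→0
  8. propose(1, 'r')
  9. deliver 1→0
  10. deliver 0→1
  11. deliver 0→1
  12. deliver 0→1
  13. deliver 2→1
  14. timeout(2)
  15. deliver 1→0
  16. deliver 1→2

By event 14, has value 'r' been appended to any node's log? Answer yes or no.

no

[1] timeout(1) → N1(prim v1 [-])
[2] deliver 1→0 → N0(back v1 [-])
[3] deliver 1→2 → N2(back v1 [-])
[4] timeout(2) → N2(prim v2 [-])
[5] deliver 2→0 → N0(back v2 [-])
[6] deliver 0→2 → ∅
[7] deliver 2→0 → ∅
[8] propose(1,'r') → ∅
[9] deliver 1→0 → ∅
[10] deliver 0→1 → ∅
[11] deliver 0→1 → ∅
[12] deliver 0→1 → ∅
[13] deliver 2→1 → N1(back v2 [-])
[14] timeout(2) → N2(back v3 [-])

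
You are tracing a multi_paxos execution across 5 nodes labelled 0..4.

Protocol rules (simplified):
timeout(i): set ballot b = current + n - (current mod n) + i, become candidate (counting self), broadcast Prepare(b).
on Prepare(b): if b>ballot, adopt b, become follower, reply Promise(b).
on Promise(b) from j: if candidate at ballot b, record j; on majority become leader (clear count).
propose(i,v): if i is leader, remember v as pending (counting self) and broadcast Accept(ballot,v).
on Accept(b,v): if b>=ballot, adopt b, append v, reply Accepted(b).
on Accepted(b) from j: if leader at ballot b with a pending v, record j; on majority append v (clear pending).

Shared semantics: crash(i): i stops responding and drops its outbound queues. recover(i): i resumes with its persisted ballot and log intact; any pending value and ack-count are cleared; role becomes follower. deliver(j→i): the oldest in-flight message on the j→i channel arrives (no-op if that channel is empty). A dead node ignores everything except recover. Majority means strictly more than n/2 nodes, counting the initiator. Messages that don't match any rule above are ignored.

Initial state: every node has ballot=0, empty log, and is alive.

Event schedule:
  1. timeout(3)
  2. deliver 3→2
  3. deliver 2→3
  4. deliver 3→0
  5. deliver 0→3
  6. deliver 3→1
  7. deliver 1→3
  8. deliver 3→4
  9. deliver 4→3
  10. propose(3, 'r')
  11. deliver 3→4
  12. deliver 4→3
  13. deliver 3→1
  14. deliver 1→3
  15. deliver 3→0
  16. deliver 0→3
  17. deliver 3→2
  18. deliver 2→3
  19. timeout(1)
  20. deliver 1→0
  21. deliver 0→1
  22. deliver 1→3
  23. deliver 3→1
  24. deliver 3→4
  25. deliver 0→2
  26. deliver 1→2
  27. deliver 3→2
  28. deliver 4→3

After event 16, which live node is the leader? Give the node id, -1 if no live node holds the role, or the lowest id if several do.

step 1 timeout(3): 3={cand,b=8,log=-}
step 2 deliver 3→2: 2={foll,b=8,log=-}
step 3 deliver 2→3: —
step 4 deliver 3→0: 0={foll,b=8,log=-}
step 5 deliver 0→3: 3={lead,b=8,log=-}
step 6 deliver 3→1: 1={foll,b=8,log=-}
step 7 deliver 1→3: —
step 8 deliver 3→4: 4={foll,b=8,log=-}
step 9 deliver 4→3: —
step 10 propose(3,'r'): —
step 11 deliver 3→4: 4={foll,b=8,log=r}
step 12 deliver 4→3: —
step 13 deliver 3→1: 1={foll,b=8,log=r}
step 14 deliver 1→3: 3={lead,b=8,log=r}
step 15 deliver 3→0: 0={foll,b=8,log=r}
step 16 deliver 0→3: —

3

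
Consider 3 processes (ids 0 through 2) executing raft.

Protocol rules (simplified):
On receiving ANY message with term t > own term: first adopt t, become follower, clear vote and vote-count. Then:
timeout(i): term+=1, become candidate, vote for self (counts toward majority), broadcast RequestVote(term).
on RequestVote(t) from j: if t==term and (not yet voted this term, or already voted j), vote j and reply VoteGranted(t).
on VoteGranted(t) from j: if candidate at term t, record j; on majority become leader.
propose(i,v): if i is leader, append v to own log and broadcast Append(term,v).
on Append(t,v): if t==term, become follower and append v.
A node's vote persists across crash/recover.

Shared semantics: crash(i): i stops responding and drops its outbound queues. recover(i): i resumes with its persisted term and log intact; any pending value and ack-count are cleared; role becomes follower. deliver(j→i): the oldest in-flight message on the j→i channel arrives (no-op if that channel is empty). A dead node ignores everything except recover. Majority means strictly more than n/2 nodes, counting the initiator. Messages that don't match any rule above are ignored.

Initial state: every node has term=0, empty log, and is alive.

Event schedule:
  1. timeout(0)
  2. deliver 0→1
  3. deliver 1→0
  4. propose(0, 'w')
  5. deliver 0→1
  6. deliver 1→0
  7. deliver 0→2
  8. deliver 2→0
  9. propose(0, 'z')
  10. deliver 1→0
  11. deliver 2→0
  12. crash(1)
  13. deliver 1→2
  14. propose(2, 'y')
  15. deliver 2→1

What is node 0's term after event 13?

[1] timeout(0) → N0(cand t1 [-])
[2] deliver 0→1 → N1(foll t1 [-])
[3] deliver 1→0 → N0(lead t1 [-])
[4] propose(0,'w') → N0(lead t1 [w])
[5] deliver 0→1 → N1(foll t1 [w])
[6] deliver 1→0 → ∅
[7] deliver 0→2 → N2(foll t1 [-])
[8] deliver 2→0 → ∅
[9] propose(0,'z') → N0(lead t1 [w,z])
[10] deliver 1→0 → ∅
[11] deliver 2→0 → ∅
[12] crash(1) → N1(✗foll t1 [w])
[13] deliver 1→2 → ∅

1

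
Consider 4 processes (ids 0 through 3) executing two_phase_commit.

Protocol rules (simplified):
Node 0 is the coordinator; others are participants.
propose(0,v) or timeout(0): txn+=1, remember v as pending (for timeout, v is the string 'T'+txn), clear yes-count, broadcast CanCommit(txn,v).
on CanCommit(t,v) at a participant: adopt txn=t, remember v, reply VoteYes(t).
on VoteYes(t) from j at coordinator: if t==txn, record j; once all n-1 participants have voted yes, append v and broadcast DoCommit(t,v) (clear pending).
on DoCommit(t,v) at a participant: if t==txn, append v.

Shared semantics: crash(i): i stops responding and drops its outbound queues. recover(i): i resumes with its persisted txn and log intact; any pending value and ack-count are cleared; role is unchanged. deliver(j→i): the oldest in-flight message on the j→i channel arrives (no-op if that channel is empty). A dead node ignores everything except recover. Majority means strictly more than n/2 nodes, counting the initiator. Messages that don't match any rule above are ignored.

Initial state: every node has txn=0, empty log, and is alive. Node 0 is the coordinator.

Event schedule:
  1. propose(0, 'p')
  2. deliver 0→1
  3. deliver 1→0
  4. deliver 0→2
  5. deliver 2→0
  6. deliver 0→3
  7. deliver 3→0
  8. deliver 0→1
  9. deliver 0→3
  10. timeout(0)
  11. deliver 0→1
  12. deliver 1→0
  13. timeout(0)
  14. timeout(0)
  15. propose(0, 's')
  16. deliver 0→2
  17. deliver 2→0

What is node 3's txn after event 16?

step 1 propose(0,'p'): 0={coor,t=1,log=-}
step 2 deliver 0→1: 1={part,t=1,log=-}
step 3 deliver 1→0: —
step 4 deliver 0→2: 2={part,t=1,log=-}
step 5 deliver 2→0: —
step 6 deliver 0→3: 3={part,t=1,log=-}
step 7 deliver 3→0: 0={coor,t=1,log=p}
step 8 deliver 0→1: 1={part,t=1,log=p}
step 9 deliver 0→3: 3={part,t=1,log=p}
step 10 timeout(0): 0={coor,t=2,log=p}
step 11 deliver 0→1: 1={part,t=2,log=p}
step 12 deliver 1→0: —
step 13 timeout(0): 0={coor,t=3,log=p}
step 14 timeout(0): 0={coor,t=4,log=p}
step 15 propose(0,'s'): 0={coor,t=5,log=p}
step 16 deliver 0→2: 2={part,t=1,log=p}

1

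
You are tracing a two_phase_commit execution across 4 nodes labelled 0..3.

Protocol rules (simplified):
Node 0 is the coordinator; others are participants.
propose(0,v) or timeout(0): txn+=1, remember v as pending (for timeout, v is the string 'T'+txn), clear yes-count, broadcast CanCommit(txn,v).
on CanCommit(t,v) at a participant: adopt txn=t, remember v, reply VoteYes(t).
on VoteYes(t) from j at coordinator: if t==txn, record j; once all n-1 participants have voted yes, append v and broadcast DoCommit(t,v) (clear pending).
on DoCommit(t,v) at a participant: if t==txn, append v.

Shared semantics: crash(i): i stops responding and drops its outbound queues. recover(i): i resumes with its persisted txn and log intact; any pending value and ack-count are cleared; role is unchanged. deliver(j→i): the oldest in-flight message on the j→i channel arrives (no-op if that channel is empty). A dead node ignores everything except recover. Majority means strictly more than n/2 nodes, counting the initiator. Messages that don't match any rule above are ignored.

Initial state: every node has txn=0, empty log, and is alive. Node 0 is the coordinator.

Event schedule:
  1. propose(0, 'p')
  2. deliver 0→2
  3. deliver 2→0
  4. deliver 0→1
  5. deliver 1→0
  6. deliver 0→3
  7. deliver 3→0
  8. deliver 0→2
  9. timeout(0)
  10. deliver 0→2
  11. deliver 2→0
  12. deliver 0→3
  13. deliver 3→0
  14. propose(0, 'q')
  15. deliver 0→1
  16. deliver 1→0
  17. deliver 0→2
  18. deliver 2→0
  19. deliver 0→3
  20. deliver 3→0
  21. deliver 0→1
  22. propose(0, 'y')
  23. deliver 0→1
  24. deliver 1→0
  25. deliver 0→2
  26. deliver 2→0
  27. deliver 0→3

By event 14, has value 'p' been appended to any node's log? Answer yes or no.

yes

after 1 — propose(0,'p'): n0:coor/t1/[-]
after 2 — deliver 0→2: n2:part/t1/[-]
after 3 — deliver 2→0: ·
after 4 — deliver 0→1: n1:part/t1/[-]
after 5 — deliver 1→0: ·
after 6 — deliver 0→3: n3:part/t1/[-]
after 7 — deliver 3→0: n0:coor/t1/[p]
after 8 — deliver 0→2: n2:part/t1/[p]
after 9 — timeout(0): n0:coor/t2/[p]
after 10 — deliver 0→2: n2:part/t2/[p]
after 11 — deliver 2→0: ·
after 12 — deliver 0→3: n3:part/t1/[p]
after 13 — deliver 3→0: ·
after 14 — propose(0,'q'): n0:coor/t3/[p]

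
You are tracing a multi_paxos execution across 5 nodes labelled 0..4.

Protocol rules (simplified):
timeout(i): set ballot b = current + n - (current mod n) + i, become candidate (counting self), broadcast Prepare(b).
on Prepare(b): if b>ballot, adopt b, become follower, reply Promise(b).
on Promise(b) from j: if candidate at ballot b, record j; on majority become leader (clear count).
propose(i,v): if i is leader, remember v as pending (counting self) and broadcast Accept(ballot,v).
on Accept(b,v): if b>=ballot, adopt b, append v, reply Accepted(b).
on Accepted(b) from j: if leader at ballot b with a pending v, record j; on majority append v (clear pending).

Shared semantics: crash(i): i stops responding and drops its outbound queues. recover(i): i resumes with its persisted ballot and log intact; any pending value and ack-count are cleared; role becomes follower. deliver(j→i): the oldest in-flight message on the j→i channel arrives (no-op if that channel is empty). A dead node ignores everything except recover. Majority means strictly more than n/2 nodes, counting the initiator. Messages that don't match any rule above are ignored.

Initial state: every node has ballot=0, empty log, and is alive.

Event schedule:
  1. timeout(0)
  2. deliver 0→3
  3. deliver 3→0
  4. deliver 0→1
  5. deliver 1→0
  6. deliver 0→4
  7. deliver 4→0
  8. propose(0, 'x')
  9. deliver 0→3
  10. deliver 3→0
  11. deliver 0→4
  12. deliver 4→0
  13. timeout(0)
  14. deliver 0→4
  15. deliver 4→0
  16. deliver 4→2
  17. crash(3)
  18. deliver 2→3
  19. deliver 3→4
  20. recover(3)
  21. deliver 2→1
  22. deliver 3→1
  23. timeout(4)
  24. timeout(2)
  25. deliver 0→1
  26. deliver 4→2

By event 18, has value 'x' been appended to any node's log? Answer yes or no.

after 1 — timeout(0): n0:cand/b5/[-]
after 2 — deliver 0→3: n3:foll/b5/[-]
after 3 — deliver 3→0: ·
after 4 — deliver 0→1: n1:foll/b5/[-]
after 5 — deliver 1→0: n0:lead/b5/[-]
after 6 — deliver 0→4: n4:foll/b5/[-]
after 7 — deliver 4→0: ·
after 8 — propose(0,'x'): ·
after 9 — deliver 0→3: n3:foll/b5/[x]
after 10 — deliver 3→0: ·
after 11 — deliver 0→4: n4:foll/b5/[x]
after 12 — deliver 4→0: n0:lead/b5/[x]
after 13 — timeout(0): n0:cand/b10/[x]
after 14 — deliver 0→4: n4:foll/b10/[x]
after 15 — deliver 4→0: ·
after 16 — deliver 4→2: ·
after 17 — crash(3): n3:✗foll/b5/[x]
after 18 — deliver 2→3: ·

yes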